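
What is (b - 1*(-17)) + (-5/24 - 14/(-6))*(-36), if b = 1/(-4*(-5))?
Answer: -1189/20 ≈ -59.450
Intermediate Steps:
b = 1/20 ≈ 0.050000
(b - 1*(-17)) + (-5/24 - 14/(-6))*(-36) = (1/20 - 1*(-17)) + (-5/24 - 14/(-6))*(-36) = (1/20 + 17) + (-5*1/24 - 14*(-⅙))*(-36) = 341/20 + (-5/24 + 7/3)*(-36) = 341/20 + (17/8)*(-36) = 341/20 - 153/2 = -1189/20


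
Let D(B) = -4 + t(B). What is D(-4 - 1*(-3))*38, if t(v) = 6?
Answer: 76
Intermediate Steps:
D(B) = 2 (D(B) = -4 + 6 = 2)
D(-4 - 1*(-3))*38 = 2*38 = 76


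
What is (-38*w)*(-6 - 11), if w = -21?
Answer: -13566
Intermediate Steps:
(-38*w)*(-6 - 11) = (-38*(-21))*(-6 - 11) = 798*(-17) = -13566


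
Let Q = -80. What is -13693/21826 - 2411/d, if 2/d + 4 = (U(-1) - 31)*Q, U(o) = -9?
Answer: -84090746321/21826 ≈ -3.8528e+6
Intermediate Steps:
d = 1/1598 (d = 2/(-4 + (-9 - 31)*(-80)) = 2/(-4 - 40*(-80)) = 2/(-4 + 3200) = 2/3196 = 2*(1/3196) = 1/1598 ≈ 0.00062578)
-13693/21826 - 2411/d = -13693/21826 - 2411/1/1598 = -13693*1/21826 - 2411*1598 = -13693/21826 - 3852778 = -84090746321/21826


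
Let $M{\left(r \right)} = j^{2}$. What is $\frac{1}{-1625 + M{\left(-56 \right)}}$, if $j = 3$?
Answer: $- \frac{1}{1616} \approx -0.00061881$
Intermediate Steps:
$M{\left(r \right)} = 9$ ($M{\left(r \right)} = 3^{2} = 9$)
$\frac{1}{-1625 + M{\left(-56 \right)}} = \frac{1}{-1625 + 9} = \frac{1}{-1616} = - \frac{1}{1616}$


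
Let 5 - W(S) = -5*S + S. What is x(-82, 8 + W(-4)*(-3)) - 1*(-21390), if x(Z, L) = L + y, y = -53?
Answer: 21378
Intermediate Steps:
W(S) = 5 + 4*S (W(S) = 5 - (-5*S + S) = 5 - (-4)*S = 5 + 4*S)
x(Z, L) = -53 + L (x(Z, L) = L - 53 = -53 + L)
x(-82, 8 + W(-4)*(-3)) - 1*(-21390) = (-53 + (8 + (5 + 4*(-4))*(-3))) - 1*(-21390) = (-53 + (8 + (5 - 16)*(-3))) + 21390 = (-53 + (8 - 11*(-3))) + 21390 = (-53 + (8 + 33)) + 21390 = (-53 + 41) + 21390 = -12 + 21390 = 21378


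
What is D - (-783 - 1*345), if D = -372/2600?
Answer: 733107/650 ≈ 1127.9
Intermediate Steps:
D = -93/650 (D = -372*1/2600 = -93/650 ≈ -0.14308)
D - (-783 - 1*345) = -93/650 - (-783 - 1*345) = -93/650 - (-783 - 345) = -93/650 - 1*(-1128) = -93/650 + 1128 = 733107/650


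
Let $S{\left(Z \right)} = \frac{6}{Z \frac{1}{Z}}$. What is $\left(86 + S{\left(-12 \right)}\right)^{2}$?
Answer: $8464$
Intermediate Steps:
$S{\left(Z \right)} = 6$ ($S{\left(Z \right)} = \frac{6}{1} = 6 \cdot 1 = 6$)
$\left(86 + S{\left(-12 \right)}\right)^{2} = \left(86 + 6\right)^{2} = 92^{2} = 8464$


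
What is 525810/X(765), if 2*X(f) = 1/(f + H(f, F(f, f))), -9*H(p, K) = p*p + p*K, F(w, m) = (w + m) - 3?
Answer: -204072119100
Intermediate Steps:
F(w, m) = -3 + m + w (F(w, m) = (m + w) - 3 = -3 + m + w)
H(p, K) = -p²/9 - K*p/9 (H(p, K) = -(p*p + p*K)/9 = -(p² + K*p)/9 = -p²/9 - K*p/9)
X(f) = 1/(2*(f - f*(-3 + 3*f)/9)) (X(f) = 1/(2*(f - f*((-3 + f + f) + f)/9)) = 1/(2*(f - f*((-3 + 2*f) + f)/9)) = 1/(2*(f - f*(-3 + 3*f)/9)))
525810/X(765) = 525810/((-3/2/(765*(-4 + 765)))) = 525810/((-3/2*1/765/761)) = 525810/((-3/2*1/765*1/761)) = 525810/(-1/388110) = 525810*(-388110) = -204072119100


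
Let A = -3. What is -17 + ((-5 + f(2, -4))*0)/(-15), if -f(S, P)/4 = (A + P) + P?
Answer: -17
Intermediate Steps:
f(S, P) = 12 - 8*P (f(S, P) = -4*((-3 + P) + P) = -4*(-3 + 2*P) = 12 - 8*P)
-17 + ((-5 + f(2, -4))*0)/(-15) = -17 + ((-5 + (12 - 8*(-4)))*0)/(-15) = -17 + ((-5 + (12 + 32))*0)*(-1/15) = -17 + ((-5 + 44)*0)*(-1/15) = -17 + (39*0)*(-1/15) = -17 + 0*(-1/15) = -17 + 0 = -17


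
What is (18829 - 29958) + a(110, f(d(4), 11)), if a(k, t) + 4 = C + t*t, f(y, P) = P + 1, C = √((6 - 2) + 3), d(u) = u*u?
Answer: -10989 + √7 ≈ -10986.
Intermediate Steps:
d(u) = u²
C = √7 (C = √(4 + 3) = √7 ≈ 2.6458)
f(y, P) = 1 + P
a(k, t) = -4 + √7 + t² (a(k, t) = -4 + (√7 + t*t) = -4 + (√7 + t²) = -4 + √7 + t²)
(18829 - 29958) + a(110, f(d(4), 11)) = (18829 - 29958) + (-4 + √7 + (1 + 11)²) = -11129 + (-4 + √7 + 12²) = -11129 + (-4 + √7 + 144) = -11129 + (140 + √7) = -10989 + √7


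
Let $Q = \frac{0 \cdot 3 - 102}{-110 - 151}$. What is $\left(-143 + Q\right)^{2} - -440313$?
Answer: $\frac{3486662746}{7569} \approx 4.6065 \cdot 10^{5}$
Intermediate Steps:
$Q = \frac{34}{87}$ ($Q = \frac{0 - 102}{-261} = \left(-102\right) \left(- \frac{1}{261}\right) = \frac{34}{87} \approx 0.3908$)
$\left(-143 + Q\right)^{2} - -440313 = \left(-143 + \frac{34}{87}\right)^{2} - -440313 = \left(- \frac{12407}{87}\right)^{2} + 440313 = \frac{153933649}{7569} + 440313 = \frac{3486662746}{7569}$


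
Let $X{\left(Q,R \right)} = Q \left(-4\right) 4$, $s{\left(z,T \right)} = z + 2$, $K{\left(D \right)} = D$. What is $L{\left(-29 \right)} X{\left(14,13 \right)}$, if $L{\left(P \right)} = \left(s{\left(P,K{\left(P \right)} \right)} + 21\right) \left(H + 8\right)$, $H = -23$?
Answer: $-20160$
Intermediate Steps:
$s{\left(z,T \right)} = 2 + z$
$X{\left(Q,R \right)} = - 16 Q$ ($X{\left(Q,R \right)} = - 4 Q 4 = - 16 Q$)
$L{\left(P \right)} = -345 - 15 P$ ($L{\left(P \right)} = \left(\left(2 + P\right) + 21\right) \left(-23 + 8\right) = \left(23 + P\right) \left(-15\right) = -345 - 15 P$)
$L{\left(-29 \right)} X{\left(14,13 \right)} = \left(-345 - -435\right) \left(\left(-16\right) 14\right) = \left(-345 + 435\right) \left(-224\right) = 90 \left(-224\right) = -20160$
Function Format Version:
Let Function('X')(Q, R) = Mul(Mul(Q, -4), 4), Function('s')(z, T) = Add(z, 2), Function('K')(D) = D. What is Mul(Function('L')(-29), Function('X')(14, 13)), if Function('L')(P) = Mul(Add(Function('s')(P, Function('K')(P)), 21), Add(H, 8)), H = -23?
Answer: -20160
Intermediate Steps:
Function('s')(z, T) = Add(2, z)
Function('X')(Q, R) = Mul(-16, Q) (Function('X')(Q, R) = Mul(Mul(-4, Q), 4) = Mul(-16, Q))
Function('L')(P) = Add(-345, Mul(-15, P)) (Function('L')(P) = Mul(Add(Add(2, P), 21), Add(-23, 8)) = Mul(Add(23, P), -15) = Add(-345, Mul(-15, P)))
Mul(Function('L')(-29), Function('X')(14, 13)) = Mul(Add(-345, Mul(-15, -29)), Mul(-16, 14)) = Mul(Add(-345, 435), -224) = Mul(90, -224) = -20160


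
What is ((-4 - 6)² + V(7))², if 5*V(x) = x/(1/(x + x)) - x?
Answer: 349281/25 ≈ 13971.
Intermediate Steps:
V(x) = -x/5 + 2*x²/5 (V(x) = (x/(1/(x + x)) - x)/5 = (x/(1/(2*x)) - x)/5 = (x/((1/(2*x))) - x)/5 = (x*(2*x) - x)/5 = (2*x² - x)/5 = (-x + 2*x²)/5 = -x/5 + 2*x²/5)
((-4 - 6)² + V(7))² = ((-4 - 6)² + (⅕)*7*(-1 + 2*7))² = ((-10)² + (⅕)*7*(-1 + 14))² = (100 + (⅕)*7*13)² = (100 + 91/5)² = (591/5)² = 349281/25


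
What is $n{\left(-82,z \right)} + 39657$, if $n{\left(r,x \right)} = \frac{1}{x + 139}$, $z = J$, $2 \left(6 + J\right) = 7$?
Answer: $\frac{10826363}{273} \approx 39657.0$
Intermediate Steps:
$J = - \frac{5}{2}$ ($J = -6 + \frac{1}{2} \cdot 7 = -6 + \frac{7}{2} = - \frac{5}{2} \approx -2.5$)
$z = - \frac{5}{2} \approx -2.5$
$n{\left(r,x \right)} = \frac{1}{139 + x}$
$n{\left(-82,z \right)} + 39657 = \frac{1}{139 - \frac{5}{2}} + 39657 = \frac{1}{\frac{273}{2}} + 39657 = \frac{2}{273} + 39657 = \frac{10826363}{273}$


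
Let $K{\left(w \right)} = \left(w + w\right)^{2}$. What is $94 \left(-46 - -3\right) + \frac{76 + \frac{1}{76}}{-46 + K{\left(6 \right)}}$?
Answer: $- \frac{30099039}{7448} \approx -4041.2$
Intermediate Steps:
$K{\left(w \right)} = 4 w^{2}$ ($K{\left(w \right)} = \left(2 w\right)^{2} = 4 w^{2}$)
$94 \left(-46 - -3\right) + \frac{76 + \frac{1}{76}}{-46 + K{\left(6 \right)}} = 94 \left(-46 - -3\right) + \frac{76 + \frac{1}{76}}{-46 + 4 \cdot 6^{2}} = 94 \left(-46 + 3\right) + \frac{76 + \frac{1}{76}}{-46 + 4 \cdot 36} = 94 \left(-43\right) + \frac{5777}{76 \left(-46 + 144\right)} = -4042 + \frac{5777}{76 \cdot 98} = -4042 + \frac{5777}{76} \cdot \frac{1}{98} = -4042 + \frac{5777}{7448} = - \frac{30099039}{7448}$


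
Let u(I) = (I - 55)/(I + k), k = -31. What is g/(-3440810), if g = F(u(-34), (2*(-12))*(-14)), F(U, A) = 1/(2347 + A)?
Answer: -1/9231693230 ≈ -1.0832e-10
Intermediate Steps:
u(I) = (-55 + I)/(-31 + I) (u(I) = (I - 55)/(I - 31) = (-55 + I)/(-31 + I))
g = 1/2683 (g = 1/(2347 + (2*(-12))*(-14)) = 1/(2347 - 24*(-14)) = 1/(2347 + 336) = 1/2683 ≈ 0.00037272)
g/(-3440810) = (1/2683)/(-3440810) = (1/2683)*(-1/3440810) = -1/9231693230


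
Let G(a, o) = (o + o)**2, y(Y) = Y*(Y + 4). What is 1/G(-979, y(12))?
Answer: 1/147456 ≈ 6.7817e-6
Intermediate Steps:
y(Y) = Y*(4 + Y)
G(a, o) = 4*o**2 (G(a, o) = (2*o)**2 = 4*o**2)
1/G(-979, y(12)) = 1/(4*(12*(4 + 12))**2) = 1/(4*(12*16)**2) = 1/(4*192**2) = 1/(4*36864) = 1/147456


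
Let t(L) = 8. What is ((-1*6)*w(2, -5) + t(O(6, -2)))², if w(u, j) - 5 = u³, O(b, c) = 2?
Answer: 4900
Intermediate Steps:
w(u, j) = 5 + u³
((-1*6)*w(2, -5) + t(O(6, -2)))² = ((-1*6)*(5 + 2³) + 8)² = (-6*(5 + 8) + 8)² = (-6*13 + 8)² = (-78 + 8)² = (-70)² = 4900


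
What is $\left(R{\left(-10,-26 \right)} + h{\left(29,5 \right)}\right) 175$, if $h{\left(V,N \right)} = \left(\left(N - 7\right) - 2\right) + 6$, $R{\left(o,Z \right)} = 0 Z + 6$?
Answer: $1400$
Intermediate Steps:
$R{\left(o,Z \right)} = 6$ ($R{\left(o,Z \right)} = 0 + 6 = 6$)
$h{\left(V,N \right)} = -3 + N$ ($h{\left(V,N \right)} = \left(\left(-7 + N\right) - 2\right) + 6 = \left(-9 + N\right) + 6 = -3 + N$)
$\left(R{\left(-10,-26 \right)} + h{\left(29,5 \right)}\right) 175 = \left(6 + \left(-3 + 5\right)\right) 175 = \left(6 + 2\right) 175 = 8 \cdot 175 = 1400$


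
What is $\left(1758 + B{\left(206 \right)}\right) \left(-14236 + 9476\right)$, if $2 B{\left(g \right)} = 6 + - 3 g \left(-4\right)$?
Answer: $-14265720$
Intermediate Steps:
$B{\left(g \right)} = 3 + 6 g$ ($B{\left(g \right)} = \frac{6 + - 3 g \left(-4\right)}{2} = \frac{6 + 12 g}{2} = 3 + 6 g$)
$\left(1758 + B{\left(206 \right)}\right) \left(-14236 + 9476\right) = \left(1758 + \left(3 + 6 \cdot 206\right)\right) \left(-14236 + 9476\right) = \left(1758 + \left(3 + 1236\right)\right) \left(-4760\right) = \left(1758 + 1239\right) \left(-4760\right) = 2997 \left(-4760\right) = -14265720$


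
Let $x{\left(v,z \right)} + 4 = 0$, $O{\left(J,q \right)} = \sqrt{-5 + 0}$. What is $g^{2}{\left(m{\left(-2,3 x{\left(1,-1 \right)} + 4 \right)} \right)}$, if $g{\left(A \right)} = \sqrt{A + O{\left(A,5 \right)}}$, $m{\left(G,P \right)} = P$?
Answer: $-8 + i \sqrt{5} \approx -8.0 + 2.2361 i$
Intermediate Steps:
$O{\left(J,q \right)} = i \sqrt{5}$ ($O{\left(J,q \right)} = \sqrt{-5} = i \sqrt{5}$)
$x{\left(v,z \right)} = -4$ ($x{\left(v,z \right)} = -4 + 0 = -4$)
$g{\left(A \right)} = \sqrt{A + i \sqrt{5}}$
$g^{2}{\left(m{\left(-2,3 x{\left(1,-1 \right)} + 4 \right)} \right)} = \left(\sqrt{\left(3 \left(-4\right) + 4\right) + i \sqrt{5}}\right)^{2} = \left(\sqrt{\left(-12 + 4\right) + i \sqrt{5}}\right)^{2} = \left(\sqrt{-8 + i \sqrt{5}}\right)^{2} = -8 + i \sqrt{5}$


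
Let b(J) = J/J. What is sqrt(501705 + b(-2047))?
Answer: sqrt(501706) ≈ 708.31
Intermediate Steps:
b(J) = 1
sqrt(501705 + b(-2047)) = sqrt(501705 + 1) = sqrt(501706)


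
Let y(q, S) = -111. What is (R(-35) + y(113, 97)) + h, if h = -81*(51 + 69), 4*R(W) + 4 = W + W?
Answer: -19699/2 ≈ -9849.5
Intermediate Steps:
R(W) = -1 + W/2 (R(W) = -1 + (W + W)/4 = -1 + (2*W)/4 = -1 + W/2)
h = -9720 (h = -81*120 = -9720)
(R(-35) + y(113, 97)) + h = ((-1 + (½)*(-35)) - 111) - 9720 = ((-1 - 35/2) - 111) - 9720 = (-37/2 - 111) - 9720 = -259/2 - 9720 = -19699/2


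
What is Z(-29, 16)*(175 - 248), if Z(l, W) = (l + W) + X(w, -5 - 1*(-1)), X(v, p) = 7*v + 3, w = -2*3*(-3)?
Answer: -8468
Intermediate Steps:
w = 18 (w = -6*(-3) = 18)
X(v, p) = 3 + 7*v
Z(l, W) = 129 + W + l (Z(l, W) = (l + W) + (3 + 7*18) = (W + l) + (3 + 126) = (W + l) + 129 = 129 + W + l)
Z(-29, 16)*(175 - 248) = (129 + 16 - 29)*(175 - 248) = 116*(-73) = -8468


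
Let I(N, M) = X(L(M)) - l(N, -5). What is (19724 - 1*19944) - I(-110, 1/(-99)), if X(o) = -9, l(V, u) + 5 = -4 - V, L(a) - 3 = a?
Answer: -110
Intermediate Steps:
L(a) = 3 + a
l(V, u) = -9 - V (l(V, u) = -5 + (-4 - V) = -9 - V)
I(N, M) = N (I(N, M) = -9 - (-9 - N) = -9 + (9 + N) = N)
(19724 - 1*19944) - I(-110, 1/(-99)) = (19724 - 1*19944) - 1*(-110) = (19724 - 19944) + 110 = -220 + 110 = -110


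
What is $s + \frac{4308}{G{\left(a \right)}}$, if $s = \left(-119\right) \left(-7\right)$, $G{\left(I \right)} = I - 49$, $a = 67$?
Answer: $\frac{3217}{3} \approx 1072.3$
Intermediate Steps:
$G{\left(I \right)} = -49 + I$
$s = 833$
$s + \frac{4308}{G{\left(a \right)}} = 833 + \frac{4308}{-49 + 67} = 833 + \frac{4308}{18} = 833 + 4308 \cdot \frac{1}{18} = 833 + \frac{718}{3} = \frac{3217}{3}$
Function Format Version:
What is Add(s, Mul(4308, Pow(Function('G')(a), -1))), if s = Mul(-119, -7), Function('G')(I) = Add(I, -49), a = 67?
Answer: Rational(3217, 3) ≈ 1072.3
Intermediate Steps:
Function('G')(I) = Add(-49, I)
s = 833
Add(s, Mul(4308, Pow(Function('G')(a), -1))) = Add(833, Mul(4308, Pow(Add(-49, 67), -1))) = Add(833, Mul(4308, Pow(18, -1))) = Add(833, Mul(4308, Rational(1, 18))) = Add(833, Rational(718, 3)) = Rational(3217, 3)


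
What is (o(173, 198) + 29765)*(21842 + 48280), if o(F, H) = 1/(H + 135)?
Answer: 231677151004/111 ≈ 2.0872e+9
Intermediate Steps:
o(F, H) = 1/(135 + H)
(o(173, 198) + 29765)*(21842 + 48280) = (1/(135 + 198) + 29765)*(21842 + 48280) = (1/333 + 29765)*70122 = (9911746/333)*70122 = 231677151004/111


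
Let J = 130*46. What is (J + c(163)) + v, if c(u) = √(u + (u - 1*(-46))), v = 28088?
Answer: 34068 + 2*√93 ≈ 34087.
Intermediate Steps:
J = 5980
c(u) = √(46 + 2*u) (c(u) = √(u + (u + 46)) = √(u + (46 + u)) = √(46 + 2*u))
(J + c(163)) + v = (5980 + √(46 + 2*163)) + 28088 = (5980 + √(46 + 326)) + 28088 = (5980 + √372) + 28088 = (5980 + 2*√93) + 28088 = 34068 + 2*√93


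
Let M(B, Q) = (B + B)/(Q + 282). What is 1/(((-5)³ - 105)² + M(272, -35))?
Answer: 247/13066844 ≈ 1.8903e-5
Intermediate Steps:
M(B, Q) = 2*B/(282 + Q) (M(B, Q) = (2*B)/(282 + Q) = 2*B/(282 + Q))
1/(((-5)³ - 105)² + M(272, -35)) = 1/(((-5)³ - 105)² + 2*272/(282 - 35)) = 1/((-125 - 105)² + 2*272/247) = 1/((-230)² + 2*272*(1/247)) = 1/(52900 + 544/247) = 1/(13066844/247) = 247/13066844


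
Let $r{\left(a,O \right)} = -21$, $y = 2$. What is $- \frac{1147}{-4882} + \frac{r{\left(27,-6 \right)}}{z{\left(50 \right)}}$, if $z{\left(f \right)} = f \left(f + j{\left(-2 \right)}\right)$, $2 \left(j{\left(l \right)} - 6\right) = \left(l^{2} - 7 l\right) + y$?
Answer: $\frac{613763}{2685100} \approx 0.22858$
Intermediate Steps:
$j{\left(l \right)} = 7 + \frac{l^{2}}{2} - \frac{7 l}{2}$ ($j{\left(l \right)} = 6 + \frac{\left(l^{2} - 7 l\right) + 2}{2} = 6 + \frac{2 + l^{2} - 7 l}{2} = 6 + \left(1 + \frac{l^{2}}{2} - \frac{7 l}{2}\right) = 7 + \frac{l^{2}}{2} - \frac{7 l}{2}$)
$z{\left(f \right)} = f \left(16 + f\right)$ ($z{\left(f \right)} = f \left(f + \left(7 + \frac{\left(-2\right)^{2}}{2} - -7\right)\right) = f \left(f + \left(7 + \frac{1}{2} \cdot 4 + 7\right)\right) = f \left(f + \left(7 + 2 + 7\right)\right) = f \left(f + 16\right) = f \left(16 + f\right)$)
$- \frac{1147}{-4882} + \frac{r{\left(27,-6 \right)}}{z{\left(50 \right)}} = - \frac{1147}{-4882} - \frac{21}{50 \left(16 + 50\right)} = \left(-1147\right) \left(- \frac{1}{4882}\right) - \frac{21}{50 \cdot 66} = \frac{1147}{4882} - \frac{21}{3300} = \frac{1147}{4882} - \frac{7}{1100} = \frac{613763}{2685100}$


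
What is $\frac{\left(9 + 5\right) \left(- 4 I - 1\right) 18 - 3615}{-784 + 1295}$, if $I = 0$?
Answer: $- \frac{3867}{511} \approx -7.5675$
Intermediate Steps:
$\frac{\left(9 + 5\right) \left(- 4 I - 1\right) 18 - 3615}{-784 + 1295} = \frac{\left(9 + 5\right) \left(\left(-4\right) 0 - 1\right) 18 - 3615}{-784 + 1295} = \frac{14 \left(0 - 1\right) 18 - 3615}{511} = \left(14 \left(-1\right) 18 - 3615\right) \frac{1}{511} = \left(\left(-14\right) 18 - 3615\right) \frac{1}{511} = \left(-252 - 3615\right) \frac{1}{511} = \left(-3867\right) \frac{1}{511} = - \frac{3867}{511}$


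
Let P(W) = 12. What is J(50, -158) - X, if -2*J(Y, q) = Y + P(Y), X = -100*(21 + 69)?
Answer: 8969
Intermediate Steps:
X = -9000 (X = -100*90 = -9000)
J(Y, q) = -6 - Y/2 (J(Y, q) = -(Y + 12)/2 = -(12 + Y)/2 = -6 - Y/2)
J(50, -158) - X = (-6 - ½*50) - 1*(-9000) = (-6 - 25) + 9000 = -31 + 9000 = 8969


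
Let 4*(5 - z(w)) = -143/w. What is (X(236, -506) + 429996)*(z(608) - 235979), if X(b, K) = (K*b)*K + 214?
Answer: -17461911775559625/1216 ≈ -1.4360e+13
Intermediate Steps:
z(w) = 5 + 143/(4*w) (z(w) = 5 - (-143)/(4*w) = 5 + 143/(4*w))
X(b, K) = 214 + b*K**2 (X(b, K) = b*K**2 + 214 = 214 + b*K**2)
(X(236, -506) + 429996)*(z(608) - 235979) = ((214 + 236*(-506)**2) + 429996)*((5 + (143/4)/608) - 235979) = ((214 + 236*256036) + 429996)*((5 + (143/4)*(1/608)) - 235979) = ((214 + 60424496) + 429996)*((5 + 143/2432) - 235979) = (60424710 + 429996)*(12303/2432 - 235979) = 60854706*(-573888625/2432) = -17461911775559625/1216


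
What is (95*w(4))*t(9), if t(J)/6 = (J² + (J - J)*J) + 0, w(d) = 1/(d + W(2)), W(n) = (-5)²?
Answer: 46170/29 ≈ 1592.1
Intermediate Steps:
W(n) = 25
w(d) = 1/(25 + d) (w(d) = 1/(d + 25) = 1/(25 + d))
t(J) = 6*J² (t(J) = 6*((J² + (J - J)*J) + 0) = 6*((J² + 0*J) + 0) = 6*((J² + 0) + 0) = 6*(J² + 0) = 6*J²)
(95*w(4))*t(9) = (95/(25 + 4))*(6*9²) = (95/29)*(6*81) = (95*(1/29))*486 = (95/29)*486 = 46170/29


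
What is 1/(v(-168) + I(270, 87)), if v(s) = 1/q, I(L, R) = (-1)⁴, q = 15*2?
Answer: 30/31 ≈ 0.96774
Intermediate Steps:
q = 30
I(L, R) = 1
v(s) = 1/30
1/(v(-168) + I(270, 87)) = 1/(1/30 + 1) = 1/(31/30) = 30/31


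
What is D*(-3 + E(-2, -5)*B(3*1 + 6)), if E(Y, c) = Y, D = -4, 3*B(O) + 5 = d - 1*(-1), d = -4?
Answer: -28/3 ≈ -9.3333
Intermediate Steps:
B(O) = -8/3 (B(O) = -5/3 + (-4 - 1*(-1))/3 = -5/3 + (-4 + 1)/3 = -5/3 + (1/3)*(-3) = -5/3 - 1 = -8/3)
D*(-3 + E(-2, -5)*B(3*1 + 6)) = -4*(-3 - 2*(-8/3)) = -4*(-3 + 16/3) = -4*7/3 = -28/3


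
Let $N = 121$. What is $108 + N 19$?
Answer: $2407$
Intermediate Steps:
$108 + N 19 = 108 + 121 \cdot 19 = 108 + 2299 = 2407$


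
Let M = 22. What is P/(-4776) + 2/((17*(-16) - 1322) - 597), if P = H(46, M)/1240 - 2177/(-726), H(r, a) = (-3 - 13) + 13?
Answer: -7254440581/4710152905920 ≈ -0.0015402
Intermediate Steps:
H(r, a) = -3 (H(r, a) = -16 + 13 = -3)
P = 1348651/450120 (P = -3/1240 - 2177/(-726) = -3*1/1240 - 2177*(-1/726) = -3/1240 + 2177/726 = 1348651/450120 ≈ 2.9962)
P/(-4776) + 2/((17*(-16) - 1322) - 597) = (1348651/450120)/(-4776) + 2/((17*(-16) - 1322) - 597) = (1348651/450120)*(-1/4776) + 2/((-272 - 1322) - 597) = -1348651/2149773120 + 2/(-1594 - 597) = -1348651/2149773120 + 2/(-2191) = -1348651/2149773120 + 2*(-1/2191) = -1348651/2149773120 - 2/2191 = -7254440581/4710152905920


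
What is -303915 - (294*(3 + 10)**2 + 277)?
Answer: -353878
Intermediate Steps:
-303915 - (294*(3 + 10)**2 + 277) = -303915 - (294*13**2 + 277) = -303915 - (294*169 + 277) = -303915 - (49686 + 277) = -303915 - 1*49963 = -303915 - 49963 = -353878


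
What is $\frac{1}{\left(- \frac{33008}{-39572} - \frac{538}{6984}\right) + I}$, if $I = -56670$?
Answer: $- \frac{34546356}{1957715839753} \approx -1.7646 \cdot 10^{-5}$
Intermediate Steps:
$\frac{1}{\left(- \frac{33008}{-39572} - \frac{538}{6984}\right) + I} = \frac{1}{\left(- \frac{33008}{-39572} - \frac{538}{6984}\right) - 56670} = \frac{1}{\left(\left(-33008\right) \left(- \frac{1}{39572}\right) - \frac{269}{3492}\right) - 56670} = \frac{1}{\left(\frac{8252}{9893} - \frac{269}{3492}\right) - 56670} = \frac{1}{\frac{26154767}{34546356} - 56670} = \frac{1}{- \frac{1957715839753}{34546356}} = - \frac{34546356}{1957715839753}$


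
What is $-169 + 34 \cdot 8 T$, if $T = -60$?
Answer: $-16489$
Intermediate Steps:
$-169 + 34 \cdot 8 T = -169 + 34 \cdot 8 \left(-60\right) = -169 + 272 \left(-60\right) = -169 - 16320 = -16489$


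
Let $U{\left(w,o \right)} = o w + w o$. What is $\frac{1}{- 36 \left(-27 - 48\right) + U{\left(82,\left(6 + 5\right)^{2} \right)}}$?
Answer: $\frac{1}{22544} \approx 4.4358 \cdot 10^{-5}$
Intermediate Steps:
$U{\left(w,o \right)} = 2 o w$ ($U{\left(w,o \right)} = o w + o w = 2 o w$)
$\frac{1}{- 36 \left(-27 - 48\right) + U{\left(82,\left(6 + 5\right)^{2} \right)}} = \frac{1}{- 36 \left(-27 - 48\right) + 2 \left(6 + 5\right)^{2} \cdot 82} = \frac{1}{\left(-36\right) \left(-75\right) + 2 \cdot 11^{2} \cdot 82} = \frac{1}{2700 + 2 \cdot 121 \cdot 82} = \frac{1}{2700 + 19844} = \frac{1}{22544}$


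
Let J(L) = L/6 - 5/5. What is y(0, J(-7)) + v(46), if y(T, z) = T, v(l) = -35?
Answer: -35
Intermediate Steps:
J(L) = -1 + L/6 (J(L) = L*(⅙) - 5*⅕ = L/6 - 1 = -1 + L/6)
y(0, J(-7)) + v(46) = 0 - 35 = -35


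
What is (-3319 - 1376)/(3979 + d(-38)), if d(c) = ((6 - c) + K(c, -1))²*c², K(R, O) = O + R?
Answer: -4695/40079 ≈ -0.11714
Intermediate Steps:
d(c) = 25*c² (d(c) = ((6 - c) + (-1 + c))²*c² = 5²*c² = 25*c²)
(-3319 - 1376)/(3979 + d(-38)) = (-3319 - 1376)/(3979 + 25*(-38)²) = -4695/(3979 + 25*1444) = -4695/(3979 + 36100) = -4695/40079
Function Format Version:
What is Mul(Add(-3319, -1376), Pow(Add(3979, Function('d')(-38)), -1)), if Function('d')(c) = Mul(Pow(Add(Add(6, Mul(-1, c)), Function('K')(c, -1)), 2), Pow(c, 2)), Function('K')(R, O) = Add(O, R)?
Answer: Rational(-4695, 40079) ≈ -0.11714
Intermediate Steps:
Function('d')(c) = Mul(25, Pow(c, 2)) (Function('d')(c) = Mul(Pow(Add(Add(6, Mul(-1, c)), Add(-1, c)), 2), Pow(c, 2)) = Mul(Pow(5, 2), Pow(c, 2)) = Mul(25, Pow(c, 2)))
Mul(Add(-3319, -1376), Pow(Add(3979, Function('d')(-38)), -1)) = Mul(Add(-3319, -1376), Pow(Add(3979, Mul(25, Pow(-38, 2))), -1)) = Mul(-4695, Pow(Add(3979, Mul(25, 1444)), -1)) = Mul(-4695, Pow(Add(3979, 36100), -1)) = Mul(-4695, Pow(40079, -1)) = Mul(-4695, Rational(1, 40079)) = Rational(-4695, 40079)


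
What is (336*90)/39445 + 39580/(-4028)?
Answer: -10281617/1134889 ≈ -9.0596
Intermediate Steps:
(336*90)/39445 + 39580/(-4028) = 30240*(1/39445) + 39580*(-1/4028) = 864/1127 - 9895/1007 = -10281617/1134889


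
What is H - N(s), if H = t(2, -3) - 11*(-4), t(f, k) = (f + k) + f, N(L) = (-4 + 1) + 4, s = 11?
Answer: 44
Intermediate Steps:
N(L) = 1 (N(L) = -3 + 4 = 1)
t(f, k) = k + 2*f
H = 45 (H = (-3 + 2*2) - 11*(-4) = (-3 + 4) + 44 = 1 + 44 = 45)
H - N(s) = 45 - 1*1 = 45 - 1 = 44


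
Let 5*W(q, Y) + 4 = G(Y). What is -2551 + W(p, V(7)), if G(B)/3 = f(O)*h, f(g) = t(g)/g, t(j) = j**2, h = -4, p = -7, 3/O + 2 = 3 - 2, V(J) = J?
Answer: -12723/5 ≈ -2544.6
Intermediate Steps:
O = -3 (O = 3/(-2 + (3 - 2)) = 3/(-2 + 1) = 3/(-1) = 3*(-1) = -3)
f(g) = g (f(g) = g**2/g = g)
G(B) = 36 (G(B) = 3*(-3*(-4)) = 3*12 = 36)
W(q, Y) = 32/5 (W(q, Y) = -4/5 + (1/5)*36 = -4/5 + 36/5 = 32/5)
-2551 + W(p, V(7)) = -2551 + 32/5 = -12723/5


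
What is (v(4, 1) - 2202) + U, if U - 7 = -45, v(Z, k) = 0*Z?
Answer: -2240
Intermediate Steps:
v(Z, k) = 0
U = -38 (U = 7 - 45 = -38)
(v(4, 1) - 2202) + U = (0 - 2202) - 38 = -2202 - 38 = -2240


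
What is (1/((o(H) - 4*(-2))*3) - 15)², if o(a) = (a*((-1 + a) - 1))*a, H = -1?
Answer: 50176/225 ≈ 223.00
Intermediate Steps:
o(a) = a²*(-2 + a) (o(a) = (a*(-2 + a))*a = a²*(-2 + a))
(1/((o(H) - 4*(-2))*3) - 15)² = (1/(((-1)²*(-2 - 1) - 4*(-2))*3) - 15)² = (1/((1*(-3) + 8)*3) - 15)² = (1/((-3 + 8)*3) - 15)² = (1/(5*3) - 15)² = (1/15 - 15)² = (-224/15)² = 50176/225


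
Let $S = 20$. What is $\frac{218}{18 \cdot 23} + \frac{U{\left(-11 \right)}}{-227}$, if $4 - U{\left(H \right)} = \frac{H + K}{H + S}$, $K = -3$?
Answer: $\frac{23593}{46989} \approx 0.5021$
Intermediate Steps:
$U{\left(H \right)} = 4 - \frac{-3 + H}{20 + H}$ ($U{\left(H \right)} = 4 - \frac{H - 3}{H + 20} = 4 - \frac{-3 + H}{20 + H}$)
$\frac{218}{18 \cdot 23} + \frac{U{\left(-11 \right)}}{-227} = \frac{218}{18 \cdot 23} + \frac{\frac{1}{20 - 11} \left(83 + 3 \left(-11\right)\right)}{-227} = \frac{218}{414} + \frac{83 - 33}{9} \left(- \frac{1}{227}\right) = 218 \cdot \frac{1}{414} + \frac{1}{9} \cdot 50 \left(- \frac{1}{227}\right) = \frac{109}{207} + \frac{50}{9} \left(- \frac{1}{227}\right) = \frac{109}{207} - \frac{50}{2043} = \frac{23593}{46989}$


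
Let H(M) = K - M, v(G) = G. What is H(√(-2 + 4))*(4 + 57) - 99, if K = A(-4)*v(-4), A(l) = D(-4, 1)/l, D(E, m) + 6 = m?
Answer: -404 - 61*√2 ≈ -490.27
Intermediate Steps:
D(E, m) = -6 + m
A(l) = -5/l (A(l) = (-6 + 1)/l = -5/l)
K = -5 (K = -5/(-4)*(-4) = -5*(-¼)*(-4) = (5/4)*(-4) = -5)
H(M) = -5 - M
H(√(-2 + 4))*(4 + 57) - 99 = (-5 - √(-2 + 4))*(4 + 57) - 99 = (-5 - √2)*61 - 99 = (-305 - 61*√2) - 99 = -404 - 61*√2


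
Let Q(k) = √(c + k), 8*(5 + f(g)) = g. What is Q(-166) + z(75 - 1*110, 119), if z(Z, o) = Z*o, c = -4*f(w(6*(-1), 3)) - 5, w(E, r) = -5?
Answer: -4165 + 3*I*√66/2 ≈ -4165.0 + 12.186*I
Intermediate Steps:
f(g) = -5 + g/8
c = 35/2 (c = -4*(-5 + (⅛)*(-5)) - 5 = -4*(-5 - 5/8) - 5 = -4*(-45/8) - 5 = 45/2 - 5 = 35/2 ≈ 17.500)
Q(k) = √(35/2 + k)
Q(-166) + z(75 - 1*110, 119) = √(70 + 4*(-166))/2 + (75 - 1*110)*119 = √(70 - 664)/2 + (75 - 110)*119 = √(-594)/2 - 35*119 = (3*I*√66)/2 - 4165 = 3*I*√66/2 - 4165 = -4165 + 3*I*√66/2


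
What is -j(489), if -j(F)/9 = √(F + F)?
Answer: 9*√978 ≈ 281.46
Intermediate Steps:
j(F) = -9*√2*√F (j(F) = -9*√(F + F) = -9*√2*√F)
-j(489) = -(-9)*√2*√489 = -(-9)*√978 = 9*√978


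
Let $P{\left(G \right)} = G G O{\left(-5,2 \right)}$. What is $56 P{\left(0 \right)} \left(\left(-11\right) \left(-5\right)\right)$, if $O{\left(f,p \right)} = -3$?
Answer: $0$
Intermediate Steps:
$P{\left(G \right)} = - 3 G^{2}$ ($P{\left(G \right)} = G G \left(-3\right) = G^{2} \left(-3\right) = - 3 G^{2}$)
$56 P{\left(0 \right)} \left(\left(-11\right) \left(-5\right)\right) = 56 \left(- 3 \cdot 0^{2}\right) \left(\left(-11\right) \left(-5\right)\right) = 56 \left(\left(-3\right) 0\right) 55 = 56 \cdot 0 \cdot 55 = 0 \cdot 55 = 0$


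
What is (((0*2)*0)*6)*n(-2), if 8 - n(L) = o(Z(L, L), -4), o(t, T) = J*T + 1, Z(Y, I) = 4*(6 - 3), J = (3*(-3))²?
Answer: 0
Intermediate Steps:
J = 81 (J = (-9)² = 81)
Z(Y, I) = 12 (Z(Y, I) = 4*3 = 12)
o(t, T) = 1 + 81*T (o(t, T) = 81*T + 1 = 1 + 81*T)
n(L) = 331 (n(L) = 8 - (1 + 81*(-4)) = 8 - (1 - 324) = 8 - 1*(-323) = 8 + 323 = 331)
(((0*2)*0)*6)*n(-2) = (((0*2)*0)*6)*331 = ((0*0)*6)*331 = (0*6)*331 = 0*331 = 0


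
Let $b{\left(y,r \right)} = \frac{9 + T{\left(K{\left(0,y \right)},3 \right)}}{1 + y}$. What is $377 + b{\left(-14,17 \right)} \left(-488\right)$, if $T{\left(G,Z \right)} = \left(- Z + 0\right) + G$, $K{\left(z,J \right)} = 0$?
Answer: $\frac{7829}{13} \approx 602.23$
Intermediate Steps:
$T{\left(G,Z \right)} = G - Z$ ($T{\left(G,Z \right)} = - Z + G = G - Z$)
$b{\left(y,r \right)} = \frac{6}{1 + y}$ ($b{\left(y,r \right)} = \frac{9 + \left(0 - 3\right)}{1 + y} = \frac{9 - 3}{1 + y} = \frac{6}{1 + y}$)
$377 + b{\left(-14,17 \right)} \left(-488\right) = 377 + \frac{6}{1 - 14} \left(-488\right) = 377 + \frac{6}{-13} \left(-488\right) = 377 + 6 \left(- \frac{1}{13}\right) \left(-488\right) = 377 - - \frac{2928}{13} = 377 + \frac{2928}{13} = \frac{7829}{13}$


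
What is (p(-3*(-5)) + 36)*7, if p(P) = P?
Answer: 357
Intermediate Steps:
(p(-3*(-5)) + 36)*7 = (-3*(-5) + 36)*7 = (15 + 36)*7 = 51*7 = 357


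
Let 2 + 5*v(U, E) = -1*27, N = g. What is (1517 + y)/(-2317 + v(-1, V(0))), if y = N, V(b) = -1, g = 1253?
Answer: -6925/5807 ≈ -1.1925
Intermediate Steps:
N = 1253
y = 1253
v(U, E) = -29/5 (v(U, E) = -⅖ + (-1*27)/5 = -⅖ + (⅕)*(-27) = -⅖ - 27/5 = -29/5)
(1517 + y)/(-2317 + v(-1, V(0))) = (1517 + 1253)/(-2317 - 29/5) = 2770/(-11614/5) = 2770*(-5/11614) = -6925/5807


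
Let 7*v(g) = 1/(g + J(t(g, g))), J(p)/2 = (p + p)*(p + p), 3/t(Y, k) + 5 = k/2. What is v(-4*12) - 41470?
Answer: -11697526681/282072 ≈ -41470.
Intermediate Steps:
t(Y, k) = 3/(-5 + k/2)
J(p) = 8*p² (J(p) = 2*((p + p)*(p + p)) = 2*((2*p)*(2*p)) = 2*(4*p²) = 8*p²)
v(g) = 1/(7*(g + 288/(-10 + g)²)) (v(g) = 1/(7*(g + 8*(6/(-10 + g))²)) = 1/(7*(g + 8*(36/(-10 + g)²))) = 1/(7*(g + 288/(-10 + g)²)))
v(-4*12) - 41470 = (-10 - 4*12)²/(7*(288 + (-4*12)*(-10 - 4*12)²)) - 41470 = (-10 - 48)²/(7*(288 - 48*(-10 - 48)²)) - 41470 = (⅐)*(-58)²/(288 - 48*(-58)²) - 41470 = (⅐)*3364/(288 - 48*3364) - 41470 = (⅐)*3364/(288 - 161472) - 41470 = (⅐)*3364/(-161184) - 41470 = (⅐)*3364*(-1/161184) - 41470 = -841/282072 - 41470 = -11697526681/282072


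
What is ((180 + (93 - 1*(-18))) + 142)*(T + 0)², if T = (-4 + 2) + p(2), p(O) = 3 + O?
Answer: 3897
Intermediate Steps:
T = 3 (T = (-4 + 2) + (3 + 2) = -2 + 5 = 3)
((180 + (93 - 1*(-18))) + 142)*(T + 0)² = ((180 + (93 - 1*(-18))) + 142)*(3 + 0)² = ((180 + (93 + 18)) + 142)*3² = ((180 + 111) + 142)*9 = (291 + 142)*9 = 433*9 = 3897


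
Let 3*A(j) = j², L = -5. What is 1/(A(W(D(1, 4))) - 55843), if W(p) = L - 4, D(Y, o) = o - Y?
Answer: -1/55816 ≈ -1.7916e-5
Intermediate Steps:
W(p) = -9 (W(p) = -5 - 4 = -9)
A(j) = j²/3
1/(A(W(D(1, 4))) - 55843) = 1/((⅓)*(-9)² - 55843) = 1/((⅓)*81 - 55843) = 1/(27 - 55843) = 1/(-55816) = -1/55816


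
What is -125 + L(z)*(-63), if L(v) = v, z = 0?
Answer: -125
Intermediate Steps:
-125 + L(z)*(-63) = -125 + 0*(-63) = -125 + 0 = -125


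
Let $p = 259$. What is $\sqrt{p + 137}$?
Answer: $6 \sqrt{11} \approx 19.9$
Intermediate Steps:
$\sqrt{p + 137} = \sqrt{259 + 137} = \sqrt{396} = 6 \sqrt{11}$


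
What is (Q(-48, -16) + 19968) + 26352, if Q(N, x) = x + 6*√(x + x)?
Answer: 46304 + 24*I*√2 ≈ 46304.0 + 33.941*I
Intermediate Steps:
Q(N, x) = x + 6*√2*√x (Q(N, x) = x + 6*√(2*x) = x + 6*(√2*√x) = x + 6*√2*√x)
(Q(-48, -16) + 19968) + 26352 = ((-16 + 6*√2*√(-16)) + 19968) + 26352 = ((-16 + 6*√2*(4*I)) + 19968) + 26352 = ((-16 + 24*I*√2) + 19968) + 26352 = (19952 + 24*I*√2) + 26352 = 46304 + 24*I*√2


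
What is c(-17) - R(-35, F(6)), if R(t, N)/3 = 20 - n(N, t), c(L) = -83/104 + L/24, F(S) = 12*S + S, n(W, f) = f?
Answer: -25975/156 ≈ -166.51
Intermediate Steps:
F(S) = 13*S
c(L) = -83/104 + L/24 (c(L) = -83*1/104 + L*(1/24) = -83/104 + L/24)
R(t, N) = 60 - 3*t (R(t, N) = 3*(20 - t) = 60 - 3*t)
c(-17) - R(-35, F(6)) = (-83/104 + (1/24)*(-17)) - (60 - 3*(-35)) = (-83/104 - 17/24) - (60 + 105) = -235/156 - 1*165 = -235/156 - 165 = -25975/156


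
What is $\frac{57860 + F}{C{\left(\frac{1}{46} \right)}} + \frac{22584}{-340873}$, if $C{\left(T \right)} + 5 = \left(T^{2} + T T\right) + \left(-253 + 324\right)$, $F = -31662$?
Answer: $\frac{9446564905396}{23802820717} \approx 396.87$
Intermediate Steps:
$C{\left(T \right)} = 66 + 2 T^{2}$ ($C{\left(T \right)} = -5 + \left(\left(T^{2} + T T\right) + \left(-253 + 324\right)\right) = -5 + \left(\left(T^{2} + T^{2}\right) + 71\right) = -5 + \left(2 T^{2} + 71\right) = -5 + \left(71 + 2 T^{2}\right) = 66 + 2 T^{2}$)
$\frac{57860 + F}{C{\left(\frac{1}{46} \right)}} + \frac{22584}{-340873} = \frac{57860 - 31662}{66 + 2 \left(\frac{1}{46}\right)^{2}} + \frac{22584}{-340873} = \frac{26198}{66 + \frac{2}{2116}} + 22584 \left(- \frac{1}{340873}\right) = \frac{26198}{66 + 2 \cdot \frac{1}{2116}} - \frac{22584}{340873} = \frac{26198}{66 + \frac{1}{1058}} - \frac{22584}{340873} = \frac{26198}{\frac{69829}{1058}} - \frac{22584}{340873} = 26198 \cdot \frac{1058}{69829} - \frac{22584}{340873} = \frac{27717484}{69829} - \frac{22584}{340873} = \frac{9446564905396}{23802820717}$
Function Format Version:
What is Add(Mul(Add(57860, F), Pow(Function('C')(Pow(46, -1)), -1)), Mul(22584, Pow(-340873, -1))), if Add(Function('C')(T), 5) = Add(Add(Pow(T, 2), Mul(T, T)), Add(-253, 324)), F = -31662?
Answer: Rational(9446564905396, 23802820717) ≈ 396.87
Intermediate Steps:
Function('C')(T) = Add(66, Mul(2, Pow(T, 2))) (Function('C')(T) = Add(-5, Add(Add(Pow(T, 2), Mul(T, T)), Add(-253, 324))) = Add(-5, Add(Add(Pow(T, 2), Pow(T, 2)), 71)) = Add(-5, Add(Mul(2, Pow(T, 2)), 71)) = Add(-5, Add(71, Mul(2, Pow(T, 2)))) = Add(66, Mul(2, Pow(T, 2))))
Add(Mul(Add(57860, F), Pow(Function('C')(Pow(46, -1)), -1)), Mul(22584, Pow(-340873, -1))) = Add(Mul(Add(57860, -31662), Pow(Add(66, Mul(2, Pow(Pow(46, -1), 2))), -1)), Mul(22584, Pow(-340873, -1))) = Add(Mul(26198, Pow(Add(66, Mul(2, Pow(Rational(1, 46), 2))), -1)), Mul(22584, Rational(-1, 340873))) = Add(Mul(26198, Pow(Add(66, Mul(2, Rational(1, 2116))), -1)), Rational(-22584, 340873)) = Add(Mul(26198, Pow(Add(66, Rational(1, 1058)), -1)), Rational(-22584, 340873)) = Add(Mul(26198, Pow(Rational(69829, 1058), -1)), Rational(-22584, 340873)) = Add(Mul(26198, Rational(1058, 69829)), Rational(-22584, 340873)) = Add(Rational(27717484, 69829), Rational(-22584, 340873)) = Rational(9446564905396, 23802820717)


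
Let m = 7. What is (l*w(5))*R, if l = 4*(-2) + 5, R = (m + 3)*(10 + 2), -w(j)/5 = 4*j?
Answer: 36000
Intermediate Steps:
w(j) = -20*j
R = 120 (R = (7 + 3)*(10 + 2) = 10*12 = 120)
l = -3 (l = -8 + 5 = -3)
(l*w(5))*R = -(-60)*5*120 = -3*(-100)*120 = 300*120 = 36000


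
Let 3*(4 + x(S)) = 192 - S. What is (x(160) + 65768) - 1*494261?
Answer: -1285459/3 ≈ -4.2849e+5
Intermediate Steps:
x(S) = 60 - S/3 (x(S) = -4 + (192 - S)/3 = -4 + (64 - S/3) = 60 - S/3)
(x(160) + 65768) - 1*494261 = ((60 - ⅓*160) + 65768) - 1*494261 = ((60 - 160/3) + 65768) - 494261 = (20/3 + 65768) - 494261 = 197324/3 - 494261 = -1285459/3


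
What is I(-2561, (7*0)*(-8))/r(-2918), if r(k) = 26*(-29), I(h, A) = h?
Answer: 197/58 ≈ 3.3966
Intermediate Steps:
r(k) = -754
I(-2561, (7*0)*(-8))/r(-2918) = -2561/(-754) = -2561*(-1/754) = 197/58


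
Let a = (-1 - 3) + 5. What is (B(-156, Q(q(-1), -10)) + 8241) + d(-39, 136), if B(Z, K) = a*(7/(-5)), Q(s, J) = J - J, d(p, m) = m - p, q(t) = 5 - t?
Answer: 42073/5 ≈ 8414.6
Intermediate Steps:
a = 1 (a = -4 + 5 = 1)
Q(s, J) = 0
B(Z, K) = -7/5 (B(Z, K) = 1*(7/(-5)) = 1*(7*(-1/5)) = 1*(-7/5) = -7/5)
(B(-156, Q(q(-1), -10)) + 8241) + d(-39, 136) = (-7/5 + 8241) + (136 - 1*(-39)) = 41198/5 + (136 + 39) = 41198/5 + 175 = 42073/5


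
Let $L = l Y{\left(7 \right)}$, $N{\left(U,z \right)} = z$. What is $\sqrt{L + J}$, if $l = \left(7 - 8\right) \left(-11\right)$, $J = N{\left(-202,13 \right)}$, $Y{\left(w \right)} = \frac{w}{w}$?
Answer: $2 \sqrt{6} \approx 4.899$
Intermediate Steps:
$Y{\left(w \right)} = 1$
$J = 13$
$l = 11$ ($l = \left(-1\right) \left(-11\right) = 11$)
$L = 11$ ($L = 11 \cdot 1 = 11$)
$\sqrt{L + J} = \sqrt{11 + 13} = \sqrt{24} = 2 \sqrt{6}$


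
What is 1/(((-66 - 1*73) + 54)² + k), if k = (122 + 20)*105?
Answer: 1/22135 ≈ 4.5177e-5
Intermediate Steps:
k = 14910 (k = 142*105 = 14910)
1/(((-66 - 1*73) + 54)² + k) = 1/(((-66 - 1*73) + 54)² + 14910) = 1/(((-66 - 73) + 54)² + 14910) = 1/((-139 + 54)² + 14910) = 1/((-85)² + 14910) = 1/(7225 + 14910) = 1/22135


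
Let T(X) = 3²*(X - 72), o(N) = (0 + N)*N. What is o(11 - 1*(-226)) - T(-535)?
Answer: 61632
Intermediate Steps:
o(N) = N² (o(N) = N*N = N²)
T(X) = -648 + 9*X (T(X) = 9*(-72 + X) = -648 + 9*X)
o(11 - 1*(-226)) - T(-535) = (11 - 1*(-226))² - (-648 + 9*(-535)) = (11 + 226)² - (-648 - 4815) = 237² - 1*(-5463) = 56169 + 5463 = 61632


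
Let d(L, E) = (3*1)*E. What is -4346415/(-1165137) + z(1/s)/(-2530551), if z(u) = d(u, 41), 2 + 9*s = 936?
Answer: 1222075723646/327604288943 ≈ 3.7303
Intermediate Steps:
s = 934/9 (s = -2/9 + (1/9)*936 = -2/9 + 104 = 934/9 ≈ 103.78)
d(L, E) = 3*E
z(u) = 123 (z(u) = 3*41 = 123)
-4346415/(-1165137) + z(1/s)/(-2530551) = -4346415/(-1165137) + 123/(-2530551) = -4346415*(-1/1165137) + 123*(-1/2530551) = 1448805/388379 - 41/843517 = 1222075723646/327604288943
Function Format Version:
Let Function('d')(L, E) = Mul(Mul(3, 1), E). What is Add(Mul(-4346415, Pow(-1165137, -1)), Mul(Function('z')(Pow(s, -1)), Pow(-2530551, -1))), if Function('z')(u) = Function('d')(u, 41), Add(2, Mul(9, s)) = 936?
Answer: Rational(1222075723646, 327604288943) ≈ 3.7303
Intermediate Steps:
s = Rational(934, 9) (s = Add(Rational(-2, 9), Mul(Rational(1, 9), 936)) = Add(Rational(-2, 9), 104) = Rational(934, 9) ≈ 103.78)
Function('d')(L, E) = Mul(3, E)
Function('z')(u) = 123 (Function('z')(u) = Mul(3, 41) = 123)
Add(Mul(-4346415, Pow(-1165137, -1)), Mul(Function('z')(Pow(s, -1)), Pow(-2530551, -1))) = Add(Mul(-4346415, Pow(-1165137, -1)), Mul(123, Pow(-2530551, -1))) = Add(Mul(-4346415, Rational(-1, 1165137)), Mul(123, Rational(-1, 2530551))) = Add(Rational(1448805, 388379), Rational(-41, 843517)) = Rational(1222075723646, 327604288943)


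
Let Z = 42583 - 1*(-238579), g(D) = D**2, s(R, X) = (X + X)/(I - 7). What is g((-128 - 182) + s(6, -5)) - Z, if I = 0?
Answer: -9111338/49 ≈ -1.8595e+5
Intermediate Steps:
s(R, X) = -2*X/7 (s(R, X) = (X + X)/(0 - 7) = (2*X)/(-7) = (2*X)*(-1/7) = -2*X/7)
Z = 281162 (Z = 42583 + 238579 = 281162)
g((-128 - 182) + s(6, -5)) - Z = ((-128 - 182) - 2/7*(-5))**2 - 1*281162 = (-310 + 10/7)**2 - 281162 = (-2160/7)**2 - 281162 = 4665600/49 - 281162 = -9111338/49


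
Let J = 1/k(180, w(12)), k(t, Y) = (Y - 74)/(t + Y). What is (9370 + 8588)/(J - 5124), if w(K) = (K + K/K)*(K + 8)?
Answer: -835047/238156 ≈ -3.5063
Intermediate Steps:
w(K) = (1 + K)*(8 + K) (w(K) = (K + 1)*(8 + K) = (1 + K)*(8 + K))
k(t, Y) = (-74 + Y)/(Y + t)
J = 220/93 (J = 1/((-74 + (8 + 12**2 + 9*12))/((8 + 12**2 + 9*12) + 180)) = 1/((-74 + (8 + 144 + 108))/((8 + 144 + 108) + 180)) = 1/((-74 + 260)/(260 + 180)) = 1/(186/440) = 1/((1/440)*186) = 1/(93/220) = 220/93 ≈ 2.3656)
(9370 + 8588)/(J - 5124) = (9370 + 8588)/(220/93 - 5124) = 17958/(-476312/93) = 17958*(-93/476312) = -835047/238156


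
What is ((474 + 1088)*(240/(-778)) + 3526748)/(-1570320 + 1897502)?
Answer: 685858766/63636899 ≈ 10.778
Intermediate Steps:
((474 + 1088)*(240/(-778)) + 3526748)/(-1570320 + 1897502) = (1562*(240*(-1/778)) + 3526748)/327182 = (1562*(-120/389) + 3526748)*(1/327182) = (-187440/389 + 3526748)*(1/327182) = (1371717532/389)*(1/327182) = 685858766/63636899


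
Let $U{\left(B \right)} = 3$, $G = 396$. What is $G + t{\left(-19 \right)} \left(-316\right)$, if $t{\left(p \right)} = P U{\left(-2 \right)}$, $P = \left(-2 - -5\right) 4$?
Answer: $-10980$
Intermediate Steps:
$P = 12$ ($P = \left(-2 + 5\right) 4 = 3 \cdot 4 = 12$)
$t{\left(p \right)} = 36$ ($t{\left(p \right)} = 12 \cdot 3 = 36$)
$G + t{\left(-19 \right)} \left(-316\right) = 396 + 36 \left(-316\right) = 396 - 11376 = -10980$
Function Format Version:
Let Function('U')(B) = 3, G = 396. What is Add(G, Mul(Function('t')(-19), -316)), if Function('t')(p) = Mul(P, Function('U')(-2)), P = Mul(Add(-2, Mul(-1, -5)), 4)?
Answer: -10980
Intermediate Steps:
P = 12 (P = Mul(Add(-2, 5), 4) = Mul(3, 4) = 12)
Function('t')(p) = 36 (Function('t')(p) = Mul(12, 3) = 36)
Add(G, Mul(Function('t')(-19), -316)) = Add(396, Mul(36, -316)) = Add(396, -11376) = -10980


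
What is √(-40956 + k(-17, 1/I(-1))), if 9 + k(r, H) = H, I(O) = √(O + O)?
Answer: √(-163860 - 2*I*√2)/2 ≈ 0.0017468 - 202.4*I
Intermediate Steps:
I(O) = √2*√O (I(O) = √(2*O) = √2*√O)
k(r, H) = -9 + H
√(-40956 + k(-17, 1/I(-1))) = √(-40956 + (-9 + 1/(√2*√(-1)))) = √(-40956 + (-9 + 1/(√2*I))) = √(-40956 + (-9 + 1/(I*√2))) = √(-40956 + (-9 - I*√2/2)) = √(-40965 - I*√2/2)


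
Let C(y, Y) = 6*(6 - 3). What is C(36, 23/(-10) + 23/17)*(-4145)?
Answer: -74610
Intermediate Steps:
C(y, Y) = 18 (C(y, Y) = 6*3 = 18)
C(36, 23/(-10) + 23/17)*(-4145) = 18*(-4145) = -74610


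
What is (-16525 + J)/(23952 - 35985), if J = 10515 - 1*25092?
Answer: 31102/12033 ≈ 2.5847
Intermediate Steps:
J = -14577 (J = 10515 - 25092 = -14577)
(-16525 + J)/(23952 - 35985) = (-16525 - 14577)/(23952 - 35985) = -31102/(-12033) = -31102*(-1/12033) = 31102/12033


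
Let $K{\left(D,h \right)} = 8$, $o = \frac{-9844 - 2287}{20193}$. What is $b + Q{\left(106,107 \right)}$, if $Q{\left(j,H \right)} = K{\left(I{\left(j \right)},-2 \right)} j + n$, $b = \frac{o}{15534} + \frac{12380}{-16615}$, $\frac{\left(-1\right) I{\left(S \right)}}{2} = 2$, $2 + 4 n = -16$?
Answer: $\frac{439223686764553}{521176100013} \approx 842.75$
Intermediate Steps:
$n = - \frac{9}{2}$ ($n = - \frac{1}{2} + \frac{1}{4} \left(-16\right) = - \frac{1}{2} - 4 = - \frac{9}{2} \approx -4.5$)
$I{\left(S \right)} = -4$ ($I{\left(S \right)} = \left(-2\right) 2 = -4$)
$o = - \frac{12131}{20193}$ ($o = \left(-12131\right) \frac{1}{20193} = - \frac{12131}{20193} \approx -0.60075$)
$b = - \frac{776707192825}{1042352200026}$ ($b = - \frac{12131}{20193 \cdot 15534} + \frac{12380}{-16615} = \left(- \frac{12131}{20193}\right) \frac{1}{15534} + 12380 \left(- \frac{1}{16615}\right) = - \frac{12131}{313678062} - \frac{2476}{3323} = - \frac{776707192825}{1042352200026} \approx -0.74515$)
$Q{\left(j,H \right)} = - \frac{9}{2} + 8 j$ ($Q{\left(j,H \right)} = 8 j - \frac{9}{2} = - \frac{9}{2} + 8 j$)
$b + Q{\left(106,107 \right)} = - \frac{776707192825}{1042352200026} + \left(- \frac{9}{2} + 8 \cdot 106\right) = - \frac{776707192825}{1042352200026} + \left(- \frac{9}{2} + 848\right) = - \frac{776707192825}{1042352200026} + \frac{1687}{2} = \frac{439223686764553}{521176100013}$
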